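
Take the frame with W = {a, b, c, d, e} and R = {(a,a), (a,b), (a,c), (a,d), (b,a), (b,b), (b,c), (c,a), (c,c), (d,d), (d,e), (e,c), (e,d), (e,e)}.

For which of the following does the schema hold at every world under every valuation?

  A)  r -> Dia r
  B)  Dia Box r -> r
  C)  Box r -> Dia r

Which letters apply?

A, C

R is reflexive: each world relates to itself.
R is not symmetric: a R d but not d R a.
R is serial: every world has an R-successor.
(A) r -> Dia r is the dual of axiom T; it is valid on a frame exactly when R is reflexive. R is reflexive, so valid.
(B) Dia Box r -> r is the dual of axiom B; it is valid on a frame exactly when R is symmetric. R is not symmetric, so not valid.
(C) Box r -> Dia r (axiom D) characterises the serial frames. R is serial — valid.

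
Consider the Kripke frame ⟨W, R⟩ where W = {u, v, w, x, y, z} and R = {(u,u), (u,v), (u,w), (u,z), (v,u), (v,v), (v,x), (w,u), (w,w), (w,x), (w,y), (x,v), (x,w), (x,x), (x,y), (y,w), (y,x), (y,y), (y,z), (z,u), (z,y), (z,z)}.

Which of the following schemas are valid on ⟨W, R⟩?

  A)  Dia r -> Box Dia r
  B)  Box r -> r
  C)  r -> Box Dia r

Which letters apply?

B, C

R is reflexive: each world relates to itself.
R is symmetric: every R-edge is matched by its reverse.
R is not euclidean: u R v and u R w but not v R w.
(A) axiom 5: valid iff R is euclidean. R is not euclidean — not valid.
(B) Box r -> r is axiom T; it is valid on a frame exactly when R is reflexive. R is reflexive, so valid.
(C) r -> Box Dia r is axiom B, which corresponds to symmetry. R is symmetric — valid.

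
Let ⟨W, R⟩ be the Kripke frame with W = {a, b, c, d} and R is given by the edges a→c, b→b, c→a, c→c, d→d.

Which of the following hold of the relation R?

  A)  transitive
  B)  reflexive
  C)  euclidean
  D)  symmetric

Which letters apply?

D

(A) not transitive: a R c and c R a but not a R a.
(B) not reflexive: not a R a.
(C) not euclidean: c R a and c R a but not a R a.
(D) symmetric: every R-edge is matched by its reverse.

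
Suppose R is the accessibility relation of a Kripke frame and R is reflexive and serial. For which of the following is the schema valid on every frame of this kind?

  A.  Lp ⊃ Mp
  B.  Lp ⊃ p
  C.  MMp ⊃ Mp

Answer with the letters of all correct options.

A, B

(A) Lp ⊃ Mp (axiom D) characterises the serial frames. Every such R is serial — valid.
(B) axiom T: valid iff R is reflexive. Every such R is reflexive — valid.
(C) the dual of axiom 4: valid iff R is transitive. Such an R need not be transitive — not valid.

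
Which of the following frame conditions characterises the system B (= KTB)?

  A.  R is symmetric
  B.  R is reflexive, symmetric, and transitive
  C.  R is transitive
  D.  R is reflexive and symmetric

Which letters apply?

(A) this class determines KB, not B (= KTB).
(B) this class determines S5, not B (= KTB).
(C) this class determines K4, not B (= KTB).
(D) B (= KTB) is sound and complete for exactly this class.

D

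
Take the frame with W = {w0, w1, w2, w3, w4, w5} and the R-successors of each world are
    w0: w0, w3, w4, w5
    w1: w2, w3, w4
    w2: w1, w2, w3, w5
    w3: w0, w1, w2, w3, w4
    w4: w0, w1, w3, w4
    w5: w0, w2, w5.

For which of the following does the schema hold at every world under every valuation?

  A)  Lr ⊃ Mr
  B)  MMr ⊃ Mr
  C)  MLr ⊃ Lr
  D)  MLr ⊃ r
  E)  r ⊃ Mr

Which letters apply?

A, D

R is not reflexive: not w1 R w1.
R is symmetric: every R-edge is matched by its reverse.
R is not transitive: w0 R w3 and w3 R w1 but not w0 R w1.
R is not euclidean: w0 R w3 and w0 R w5 but not w3 R w5.
R is serial: every world has an R-successor.
(A) Lr ⊃ Mr is axiom D, which corresponds to seriality. R is serial — valid.
(B) the dual of axiom 4: valid iff R is transitive. R is not transitive — not valid.
(C) MLr ⊃ Lr is the dual of axiom 5, which corresponds to the euclidean property. R is not euclidean — not valid.
(D) MLr ⊃ r (the dual of axiom B) characterises the symmetric frames. R is symmetric — valid.
(E) r ⊃ Mr is the dual of axiom T; it is valid on a frame exactly when R is reflexive. R is not reflexive, so not valid.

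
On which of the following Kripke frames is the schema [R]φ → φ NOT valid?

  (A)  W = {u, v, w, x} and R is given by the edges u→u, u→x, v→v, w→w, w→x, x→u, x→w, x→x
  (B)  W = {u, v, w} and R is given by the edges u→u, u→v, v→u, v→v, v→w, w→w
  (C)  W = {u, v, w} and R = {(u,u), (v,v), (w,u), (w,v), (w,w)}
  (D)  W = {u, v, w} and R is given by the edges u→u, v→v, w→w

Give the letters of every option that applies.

The schema [R]φ → φ is axiom T; it is valid on a frame iff R is reflexive.
(A) R is reflexive (each world relates to itself), so the schema is valid here.
(B) R is reflexive (each world relates to itself), so the schema is valid here.
(C) R is reflexive (each world relates to itself), so the schema is valid here.
(D) R is reflexive (each world relates to itself), so the schema is valid here.

none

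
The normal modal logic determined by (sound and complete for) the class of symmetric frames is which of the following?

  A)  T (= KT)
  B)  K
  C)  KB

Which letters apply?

(A) T (= KT) is determined by the class of reflexive frames.
(B) K is determined by the class of arbitrary frames.
(C) KB is determined by exactly this class.

C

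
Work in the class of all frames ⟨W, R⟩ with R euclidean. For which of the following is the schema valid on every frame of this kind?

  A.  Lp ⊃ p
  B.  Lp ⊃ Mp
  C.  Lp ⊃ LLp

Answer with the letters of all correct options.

(A) Lp ⊃ p is axiom T, which corresponds to reflexivity. Such an R need not be reflexive — not valid.
(B) Lp ⊃ Mp is axiom D; it is valid on a frame exactly when R is serial. Such an R need not be serial, so not valid.
(C) Lp ⊃ LLp is axiom 4; it is valid on a frame exactly when R is transitive. Such an R need not be transitive, so not valid.

none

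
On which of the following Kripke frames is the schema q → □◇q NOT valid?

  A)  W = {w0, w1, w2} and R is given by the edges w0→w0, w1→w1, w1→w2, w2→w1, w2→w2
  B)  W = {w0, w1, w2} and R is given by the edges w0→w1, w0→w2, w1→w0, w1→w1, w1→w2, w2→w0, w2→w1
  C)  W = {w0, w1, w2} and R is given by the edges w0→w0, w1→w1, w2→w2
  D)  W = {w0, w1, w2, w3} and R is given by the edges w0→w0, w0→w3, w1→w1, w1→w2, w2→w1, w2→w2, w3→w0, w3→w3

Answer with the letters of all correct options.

The schema q → □◇q is axiom B; it is valid on a frame iff R is symmetric.
(A) R is symmetric (every R-edge is matched by its reverse), so the schema is valid here.
(B) R is symmetric (every R-edge is matched by its reverse), so the schema is valid here.
(C) R is symmetric (every R-edge is matched by its reverse), so the schema is valid here.
(D) R is symmetric (every R-edge is matched by its reverse), so the schema is valid here.

none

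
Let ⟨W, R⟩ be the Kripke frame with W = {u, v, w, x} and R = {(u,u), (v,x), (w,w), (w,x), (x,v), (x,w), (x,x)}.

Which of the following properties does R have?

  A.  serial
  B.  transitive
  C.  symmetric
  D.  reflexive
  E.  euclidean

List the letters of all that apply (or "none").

(A) serial: every world has an R-successor.
(B) not transitive: v R x and x R v but not v R v.
(C) symmetric: every R-edge is matched by its reverse.
(D) not reflexive: not v R v.
(E) not euclidean: x R v and x R w but not v R w.

A, C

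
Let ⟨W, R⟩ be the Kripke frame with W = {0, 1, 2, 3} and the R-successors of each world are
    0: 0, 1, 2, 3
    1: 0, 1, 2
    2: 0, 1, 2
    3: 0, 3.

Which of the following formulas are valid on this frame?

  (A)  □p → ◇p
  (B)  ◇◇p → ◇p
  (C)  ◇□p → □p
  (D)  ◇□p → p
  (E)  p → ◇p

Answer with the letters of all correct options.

R is reflexive: each world relates to itself.
R is symmetric: every R-edge is matched by its reverse.
R is not transitive: 1 R 0 and 0 R 3 but not 1 R 3.
R is not euclidean: 0 R 1 and 0 R 3 but not 1 R 3.
R is serial: every world has an R-successor.
(A) □p → ◇p is axiom D, which corresponds to seriality. R is serial — valid.
(B) ◇◇p → ◇p is the dual of axiom 4; it is valid on a frame exactly when R is transitive. R is not transitive, so not valid.
(C) ◇□p → □p is the dual of axiom 5, which corresponds to the euclidean property. R is not euclidean — not valid.
(D) ◇□p → p (the dual of axiom B) characterises the symmetric frames. R is symmetric — valid.
(E) p → ◇p (the dual of axiom T) characterises the reflexive frames. R is reflexive — valid.

A, D, E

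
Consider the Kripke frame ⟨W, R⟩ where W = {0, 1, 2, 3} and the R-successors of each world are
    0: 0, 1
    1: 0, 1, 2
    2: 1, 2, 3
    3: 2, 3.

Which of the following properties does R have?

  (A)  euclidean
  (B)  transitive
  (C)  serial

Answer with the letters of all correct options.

C

(A) not euclidean: 1 R 0 and 1 R 2 but not 0 R 2.
(B) not transitive: 0 R 1 and 1 R 2 but not 0 R 2.
(C) serial: every world has an R-successor.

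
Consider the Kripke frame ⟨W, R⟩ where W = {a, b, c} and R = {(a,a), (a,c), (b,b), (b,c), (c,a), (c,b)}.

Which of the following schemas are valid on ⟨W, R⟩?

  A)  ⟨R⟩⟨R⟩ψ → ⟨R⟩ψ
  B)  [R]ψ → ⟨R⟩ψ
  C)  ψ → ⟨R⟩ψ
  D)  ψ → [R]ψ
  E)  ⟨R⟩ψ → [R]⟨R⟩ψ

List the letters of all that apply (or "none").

R is not reflexive: not c R c.
R is not transitive: a R c and c R b but not a R b.
R is not euclidean: c R a and c R b but not a R b.
R is serial: every world has an R-successor.
R is not a subset of the identity: a R c with a ≠ c.
(A) the dual of axiom 4: valid iff R is transitive. R is not transitive — not valid.
(B) [R]ψ → ⟨R⟩ψ is axiom D; it is valid on a frame exactly when R is serial. R is serial, so valid.
(C) the dual of axiom T: valid iff R is reflexive. R is not reflexive — not valid.
(D) ψ → [R]ψ is equivalent to ◇p→p; it holds exactly when R ⊆ identity. Here R ⊄ identity — not valid.
(E) axiom 5: valid iff R is euclidean. R is not euclidean — not valid.

B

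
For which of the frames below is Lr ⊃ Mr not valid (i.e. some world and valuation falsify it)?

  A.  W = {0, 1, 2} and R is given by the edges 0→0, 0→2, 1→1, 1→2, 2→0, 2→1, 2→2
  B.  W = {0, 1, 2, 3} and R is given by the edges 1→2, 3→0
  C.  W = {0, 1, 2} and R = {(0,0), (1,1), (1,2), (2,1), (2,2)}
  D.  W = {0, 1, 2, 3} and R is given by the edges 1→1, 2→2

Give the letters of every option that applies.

The schema Lr ⊃ Mr is axiom D; it is valid on a frame iff R is serial.
(A) R is serial (every world has an R-successor), so the schema is valid here.
(B) R is not serial (0 has no R-successor), so the schema fails here.
(C) R is serial (every world has an R-successor), so the schema is valid here.
(D) R is not serial (0 has no R-successor), so the schema fails here.

B, D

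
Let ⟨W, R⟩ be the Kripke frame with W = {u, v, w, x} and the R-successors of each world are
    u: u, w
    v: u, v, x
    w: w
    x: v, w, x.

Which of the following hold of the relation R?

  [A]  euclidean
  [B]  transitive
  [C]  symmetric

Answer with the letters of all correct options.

(A) not euclidean: u R w and u R u but not w R u.
(B) not transitive: v R u and u R w but not v R w.
(C) not symmetric: u R w but not w R u.

none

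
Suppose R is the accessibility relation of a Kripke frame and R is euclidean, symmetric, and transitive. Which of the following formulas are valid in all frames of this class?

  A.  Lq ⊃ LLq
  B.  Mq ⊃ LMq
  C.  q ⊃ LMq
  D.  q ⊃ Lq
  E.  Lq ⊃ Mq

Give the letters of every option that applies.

A, B, C

(A) Lq ⊃ LLq is axiom 4, which corresponds to transitivity. Every such R is transitive — valid.
(B) axiom 5: valid iff R is euclidean. Every such R is euclidean — valid.
(C) q ⊃ LMq (axiom B) characterises the symmetric frames. Every such R is symmetric — valid.
(D) q ⊃ Lq is valid only on frames where every R-edge is a self-loop. Such an R need not be a subset of the identity — not valid.
(E) Lq ⊃ Mq (axiom D) characterises the serial frames. Such an R need not be serial — not valid.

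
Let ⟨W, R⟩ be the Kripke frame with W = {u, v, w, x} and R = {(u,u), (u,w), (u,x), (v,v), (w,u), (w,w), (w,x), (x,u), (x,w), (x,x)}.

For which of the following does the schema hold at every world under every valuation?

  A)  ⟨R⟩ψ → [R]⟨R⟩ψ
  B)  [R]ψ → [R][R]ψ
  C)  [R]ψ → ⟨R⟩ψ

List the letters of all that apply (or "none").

R is transitive: R is closed under composition.
R is euclidean: any two R-successors of the same world are R-related.
R is serial: every world has an R-successor.
(A) axiom 5: valid iff R is euclidean. R is euclidean — valid.
(B) [R]ψ → [R][R]ψ is axiom 4, which corresponds to transitivity. R is transitive — valid.
(C) axiom D: valid iff R is serial. R is serial — valid.

A, B, C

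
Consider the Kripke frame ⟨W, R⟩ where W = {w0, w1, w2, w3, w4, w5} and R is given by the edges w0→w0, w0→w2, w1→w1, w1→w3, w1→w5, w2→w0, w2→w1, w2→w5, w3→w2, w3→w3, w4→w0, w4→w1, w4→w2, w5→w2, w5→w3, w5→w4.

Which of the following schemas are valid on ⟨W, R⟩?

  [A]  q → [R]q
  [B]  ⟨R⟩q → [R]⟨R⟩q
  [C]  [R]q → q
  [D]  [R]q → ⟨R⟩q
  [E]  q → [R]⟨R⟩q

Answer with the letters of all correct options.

R is not reflexive: not w2 R w2.
R is not symmetric: w1 R w3 but not w3 R w1.
R is not euclidean: w1 R w3 and w1 R w1 but not w3 R w1.
R is serial: every world has an R-successor.
R is not a subset of the identity: w0 R w2 with w0 ≠ w2.
(A) q → [R]q is valid only on frames where every R-edge is a self-loop. Here R ⊄ identity — not valid.
(B) axiom 5: valid iff R is euclidean. R is not euclidean — not valid.
(C) [R]q → q is axiom T; it is valid on a frame exactly when R is reflexive. R is not reflexive, so not valid.
(D) [R]q → ⟨R⟩q is axiom D; it is valid on a frame exactly when R is serial. R is serial, so valid.
(E) q → [R]⟨R⟩q is axiom B, which corresponds to symmetry. R is not symmetric — not valid.

D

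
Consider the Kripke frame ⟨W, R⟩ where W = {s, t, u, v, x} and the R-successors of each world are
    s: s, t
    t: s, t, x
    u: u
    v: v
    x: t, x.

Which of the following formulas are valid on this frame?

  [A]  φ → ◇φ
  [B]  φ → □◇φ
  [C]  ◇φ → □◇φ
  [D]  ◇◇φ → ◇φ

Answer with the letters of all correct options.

R is reflexive: each world relates to itself.
R is symmetric: every R-edge is matched by its reverse.
R is not transitive: s R t and t R x but not s R x.
R is not euclidean: t R s and t R x but not s R x.
(A) φ → ◇φ (the dual of axiom T) characterises the reflexive frames. R is reflexive — valid.
(B) φ → □◇φ is axiom B, which corresponds to symmetry. R is symmetric — valid.
(C) ◇φ → □◇φ is axiom 5; it is valid on a frame exactly when R is euclidean. R is not euclidean, so not valid.
(D) ◇◇φ → ◇φ is the dual of axiom 4, which corresponds to transitivity. R is not transitive — not valid.

A, B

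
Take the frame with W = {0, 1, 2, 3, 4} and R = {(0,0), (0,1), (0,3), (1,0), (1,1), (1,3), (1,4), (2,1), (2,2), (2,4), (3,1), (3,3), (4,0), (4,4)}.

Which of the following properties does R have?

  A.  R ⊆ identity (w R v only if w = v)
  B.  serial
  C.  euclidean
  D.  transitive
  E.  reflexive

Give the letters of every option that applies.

B, E

(A) not ⊆ identity: 0 R 1 with 0 ≠ 1.
(B) serial: every world has an R-successor.
(C) not euclidean: 0 R 3 and 0 R 0 but not 3 R 0.
(D) not transitive: 0 R 1 and 1 R 4 but not 0 R 4.
(E) reflexive: each world relates to itself.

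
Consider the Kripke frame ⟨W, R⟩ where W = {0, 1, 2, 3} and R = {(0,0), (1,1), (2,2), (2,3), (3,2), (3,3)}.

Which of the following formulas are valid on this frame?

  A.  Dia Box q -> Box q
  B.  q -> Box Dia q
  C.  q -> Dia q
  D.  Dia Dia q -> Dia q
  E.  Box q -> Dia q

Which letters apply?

R is reflexive: each world relates to itself.
R is symmetric: every R-edge is matched by its reverse.
R is transitive: R is closed under composition.
R is euclidean: any two R-successors of the same world are R-related.
R is serial: every world has an R-successor.
(A) Dia Box q -> Box q is the dual of axiom 5, which corresponds to the euclidean property. R is euclidean — valid.
(B) axiom B: valid iff R is symmetric. R is symmetric — valid.
(C) q -> Dia q is the dual of axiom T, which corresponds to reflexivity. R is reflexive — valid.
(D) Dia Dia q -> Dia q is the dual of axiom 4, which corresponds to transitivity. R is transitive — valid.
(E) Box q -> Dia q is axiom D; it is valid on a frame exactly when R is serial. R is serial, so valid.

A, B, C, D, E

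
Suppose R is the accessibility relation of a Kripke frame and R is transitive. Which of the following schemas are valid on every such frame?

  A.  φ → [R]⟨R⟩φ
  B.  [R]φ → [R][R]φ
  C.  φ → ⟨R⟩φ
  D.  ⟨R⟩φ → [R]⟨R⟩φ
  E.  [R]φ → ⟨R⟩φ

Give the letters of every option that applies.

(A) φ → [R]⟨R⟩φ is axiom B; it is valid on a frame exactly when R is symmetric. Such an R need not be symmetric, so not valid.
(B) [R]φ → [R][R]φ (axiom 4) characterises the transitive frames. Every such R is transitive — valid.
(C) the dual of axiom T: valid iff R is reflexive. Such an R need not be reflexive — not valid.
(D) ⟨R⟩φ → [R]⟨R⟩φ (axiom 5) characterises the euclidean frames. Such an R need not be euclidean — not valid.
(E) [R]φ → ⟨R⟩φ is axiom D, which corresponds to seriality. Such an R need not be serial — not valid.

B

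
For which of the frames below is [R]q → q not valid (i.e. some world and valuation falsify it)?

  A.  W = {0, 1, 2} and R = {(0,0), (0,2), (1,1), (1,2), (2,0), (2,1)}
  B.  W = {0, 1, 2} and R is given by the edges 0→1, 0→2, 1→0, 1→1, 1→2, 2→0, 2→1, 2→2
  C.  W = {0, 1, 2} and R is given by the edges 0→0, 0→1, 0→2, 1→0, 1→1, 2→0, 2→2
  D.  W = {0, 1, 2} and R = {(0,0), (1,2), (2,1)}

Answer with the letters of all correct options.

The schema [R]q → q is axiom T; it is valid on a frame iff R is reflexive.
(A) R is not reflexive (not 2 R 2), so the schema fails here.
(B) R is not reflexive (not 0 R 0), so the schema fails here.
(C) R is reflexive (each world relates to itself), so the schema is valid here.
(D) R is not reflexive (not 1 R 1), so the schema fails here.

A, B, D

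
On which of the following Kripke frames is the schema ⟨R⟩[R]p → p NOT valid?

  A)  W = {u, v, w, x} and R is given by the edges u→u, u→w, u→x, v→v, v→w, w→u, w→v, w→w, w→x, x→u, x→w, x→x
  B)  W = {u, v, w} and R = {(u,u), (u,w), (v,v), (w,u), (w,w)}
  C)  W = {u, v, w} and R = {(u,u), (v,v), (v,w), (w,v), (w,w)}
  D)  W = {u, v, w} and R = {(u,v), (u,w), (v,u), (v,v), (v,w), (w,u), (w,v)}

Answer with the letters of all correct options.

The schema ⟨R⟩[R]p → p is the dual of axiom B; it is valid on a frame iff R is symmetric.
(A) R is symmetric (every R-edge is matched by its reverse), so the schema is valid here.
(B) R is symmetric (every R-edge is matched by its reverse), so the schema is valid here.
(C) R is symmetric (every R-edge is matched by its reverse), so the schema is valid here.
(D) R is symmetric (every R-edge is matched by its reverse), so the schema is valid here.

none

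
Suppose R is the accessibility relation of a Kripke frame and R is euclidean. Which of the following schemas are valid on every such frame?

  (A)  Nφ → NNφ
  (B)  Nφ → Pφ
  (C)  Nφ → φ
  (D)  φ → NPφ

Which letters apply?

none

(A) Nφ → NNφ (axiom 4) characterises the transitive frames. Such an R need not be transitive — not valid.
(B) Nφ → Pφ (axiom D) characterises the serial frames. Such an R need not be serial — not valid.
(C) Nφ → φ is axiom T; it is valid on a frame exactly when R is reflexive. Such an R need not be reflexive, so not valid.
(D) axiom B: valid iff R is symmetric. Such an R need not be symmetric — not valid.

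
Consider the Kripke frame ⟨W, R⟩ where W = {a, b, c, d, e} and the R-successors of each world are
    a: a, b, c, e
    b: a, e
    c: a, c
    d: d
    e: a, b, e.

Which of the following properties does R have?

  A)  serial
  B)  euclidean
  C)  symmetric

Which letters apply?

(A) serial: every world has an R-successor.
(B) not euclidean: a R b and a R c but not b R c.
(C) symmetric: every R-edge is matched by its reverse.

A, C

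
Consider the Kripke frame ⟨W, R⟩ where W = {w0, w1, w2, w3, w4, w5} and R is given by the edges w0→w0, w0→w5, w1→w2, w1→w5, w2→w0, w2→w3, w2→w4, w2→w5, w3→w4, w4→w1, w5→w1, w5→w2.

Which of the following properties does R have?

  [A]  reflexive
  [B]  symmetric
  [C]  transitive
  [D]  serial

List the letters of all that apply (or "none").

D

(A) not reflexive: not w1 R w1.
(B) not symmetric: w0 R w5 but not w5 R w0.
(C) not transitive: w0 R w5 and w5 R w1 but not w0 R w1.
(D) serial: every world has an R-successor.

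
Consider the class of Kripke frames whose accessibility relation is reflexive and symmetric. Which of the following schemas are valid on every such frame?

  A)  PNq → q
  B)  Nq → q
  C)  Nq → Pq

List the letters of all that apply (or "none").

Reflexive relations are serial.
(A) PNq → q is the dual of axiom B, which corresponds to symmetry. Every such R is symmetric — valid.
(B) axiom T: valid iff R is reflexive. Every such R is reflexive — valid.
(C) Nq → Pq is axiom D; it is valid on a frame exactly when R is serial. Every such R is serial, so valid.

A, B, C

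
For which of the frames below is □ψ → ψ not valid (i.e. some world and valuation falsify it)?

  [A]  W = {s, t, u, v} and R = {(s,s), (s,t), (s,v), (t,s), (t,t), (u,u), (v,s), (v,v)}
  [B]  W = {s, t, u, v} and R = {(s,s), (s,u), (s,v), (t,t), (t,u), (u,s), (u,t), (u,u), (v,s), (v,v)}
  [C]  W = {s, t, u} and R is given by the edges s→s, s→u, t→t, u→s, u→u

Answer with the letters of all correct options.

none

The schema □ψ → ψ is axiom T; it is valid on a frame iff R is reflexive.
(A) R is reflexive (each world relates to itself), so the schema is valid here.
(B) R is reflexive (each world relates to itself), so the schema is valid here.
(C) R is reflexive (each world relates to itself), so the schema is valid here.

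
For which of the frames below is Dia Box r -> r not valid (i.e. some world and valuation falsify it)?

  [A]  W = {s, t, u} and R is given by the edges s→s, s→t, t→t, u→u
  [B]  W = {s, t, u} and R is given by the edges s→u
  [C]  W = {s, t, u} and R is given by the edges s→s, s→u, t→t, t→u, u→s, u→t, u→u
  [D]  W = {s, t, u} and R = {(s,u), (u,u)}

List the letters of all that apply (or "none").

The schema Dia Box r -> r is the dual of axiom B; it is valid on a frame iff R is symmetric.
(A) R is not symmetric (s R t but not t R s), so the schema fails here.
(B) R is not symmetric (s R u but not u R s), so the schema fails here.
(C) R is symmetric (every R-edge is matched by its reverse), so the schema is valid here.
(D) R is not symmetric (s R u but not u R s), so the schema fails here.

A, B, D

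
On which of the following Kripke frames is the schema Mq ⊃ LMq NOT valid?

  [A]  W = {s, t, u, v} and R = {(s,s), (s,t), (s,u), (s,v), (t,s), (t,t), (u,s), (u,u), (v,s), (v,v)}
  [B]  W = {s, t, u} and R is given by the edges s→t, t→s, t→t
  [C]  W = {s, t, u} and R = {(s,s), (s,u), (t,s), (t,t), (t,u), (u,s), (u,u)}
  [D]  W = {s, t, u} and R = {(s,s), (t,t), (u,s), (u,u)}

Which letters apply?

A, B, C, D

The schema Mq ⊃ LMq is axiom 5; it is valid on a frame iff R is euclidean.
(A) R is not euclidean (s R t and s R u but not t R u), so the schema fails here.
(B) R is not euclidean (t R s and t R s but not s R s), so the schema fails here.
(C) R is not euclidean (t R s and t R t but not s R t), so the schema fails here.
(D) R is not euclidean (u R s and u R u but not s R u), so the schema fails here.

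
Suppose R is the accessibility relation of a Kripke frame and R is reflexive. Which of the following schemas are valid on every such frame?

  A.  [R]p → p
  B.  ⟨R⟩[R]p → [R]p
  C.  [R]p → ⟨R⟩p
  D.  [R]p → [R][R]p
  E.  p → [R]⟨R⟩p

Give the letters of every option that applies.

A, C

A reflexive relation is serial.
(A) [R]p → p is axiom T; it is valid on a frame exactly when R is reflexive. Every such R is reflexive, so valid.
(B) the dual of axiom 5: valid iff R is euclidean. Such an R need not be euclidean — not valid.
(C) axiom D: valid iff R is serial. Every such R is serial — valid.
(D) [R]p → [R][R]p is axiom 4; it is valid on a frame exactly when R is transitive. Such an R need not be transitive, so not valid.
(E) p → [R]⟨R⟩p is axiom B, which corresponds to symmetry. Such an R need not be symmetric — not valid.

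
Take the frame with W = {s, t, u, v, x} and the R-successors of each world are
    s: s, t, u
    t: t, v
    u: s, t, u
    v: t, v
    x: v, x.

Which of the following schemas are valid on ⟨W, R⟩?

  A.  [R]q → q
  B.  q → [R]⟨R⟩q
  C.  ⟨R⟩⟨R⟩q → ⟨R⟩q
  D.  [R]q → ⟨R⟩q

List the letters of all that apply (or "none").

A, D

R is reflexive: each world relates to itself.
R is not symmetric: s R t but not t R s.
R is not transitive: s R t and t R v but not s R v.
R is serial: every world has an R-successor.
(A) [R]q → q is axiom T, which corresponds to reflexivity. R is reflexive — valid.
(B) q → [R]⟨R⟩q is axiom B; it is valid on a frame exactly when R is symmetric. R is not symmetric, so not valid.
(C) ⟨R⟩⟨R⟩q → ⟨R⟩q (the dual of axiom 4) characterises the transitive frames. R is not transitive — not valid.
(D) [R]q → ⟨R⟩q (axiom D) characterises the serial frames. R is serial — valid.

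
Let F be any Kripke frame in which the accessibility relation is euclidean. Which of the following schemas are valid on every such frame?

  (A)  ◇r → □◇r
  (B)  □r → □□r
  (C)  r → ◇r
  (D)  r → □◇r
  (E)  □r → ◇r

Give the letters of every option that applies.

(A) ◇r → □◇r is axiom 5, which corresponds to the euclidean property. Every such R is euclidean — valid.
(B) □r → □□r is axiom 4; it is valid on a frame exactly when R is transitive. Such an R need not be transitive, so not valid.
(C) r → ◇r (the dual of axiom T) characterises the reflexive frames. Such an R need not be reflexive — not valid.
(D) axiom B: valid iff R is symmetric. Such an R need not be symmetric — not valid.
(E) □r → ◇r is axiom D; it is valid on a frame exactly when R is serial. Such an R need not be serial, so not valid.

A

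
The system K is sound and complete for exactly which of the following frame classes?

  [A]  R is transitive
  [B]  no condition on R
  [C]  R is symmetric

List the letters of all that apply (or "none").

B

(A) this class determines K4, not K.
(B) K is sound and complete for exactly this class.
(C) this class determines KB, not K.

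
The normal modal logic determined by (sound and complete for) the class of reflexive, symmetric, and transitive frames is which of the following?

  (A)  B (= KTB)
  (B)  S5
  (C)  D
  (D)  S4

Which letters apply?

(A) B (= KTB) is determined by the class of reflexive and symmetric frames.
(B) S5 is determined by exactly this class.
(C) D is determined by the class of serial frames.
(D) S4 is determined by the class of reflexive and transitive frames.

B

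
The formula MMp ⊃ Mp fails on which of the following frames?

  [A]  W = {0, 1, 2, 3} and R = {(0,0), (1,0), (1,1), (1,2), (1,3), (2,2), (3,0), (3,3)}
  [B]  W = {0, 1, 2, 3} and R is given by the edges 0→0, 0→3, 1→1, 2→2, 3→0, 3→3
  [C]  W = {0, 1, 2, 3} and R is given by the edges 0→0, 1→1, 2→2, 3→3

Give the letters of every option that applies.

none

The schema MMp ⊃ Mp is the dual of axiom 4; it is valid on a frame iff R is transitive.
(A) R is transitive (R is closed under composition), so the schema is valid here.
(B) R is transitive (R is closed under composition), so the schema is valid here.
(C) R is transitive (R is closed under composition), so the schema is valid here.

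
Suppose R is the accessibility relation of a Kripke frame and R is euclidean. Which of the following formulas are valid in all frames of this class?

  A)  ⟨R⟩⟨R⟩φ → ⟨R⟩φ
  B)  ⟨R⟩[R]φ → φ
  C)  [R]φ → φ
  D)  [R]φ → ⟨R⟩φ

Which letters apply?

(A) the dual of axiom 4: valid iff R is transitive. Such an R need not be transitive — not valid.
(B) ⟨R⟩[R]φ → φ is the dual of axiom B, which corresponds to symmetry. Such an R need not be symmetric — not valid.
(C) [R]φ → φ is axiom T, which corresponds to reflexivity. Such an R need not be reflexive — not valid.
(D) [R]φ → ⟨R⟩φ is axiom D, which corresponds to seriality. Such an R need not be serial — not valid.

none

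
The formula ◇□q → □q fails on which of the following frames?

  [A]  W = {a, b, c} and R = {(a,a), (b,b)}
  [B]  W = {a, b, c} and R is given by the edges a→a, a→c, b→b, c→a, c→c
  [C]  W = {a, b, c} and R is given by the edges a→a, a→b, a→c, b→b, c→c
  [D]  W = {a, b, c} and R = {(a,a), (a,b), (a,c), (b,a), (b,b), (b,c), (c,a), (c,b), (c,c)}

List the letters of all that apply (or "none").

C

The schema ◇□q → □q is the dual of axiom 5; it is valid on a frame iff R is euclidean.
(A) R is euclidean (any two R-successors of the same world are R-related), so the schema is valid here.
(B) R is euclidean (any two R-successors of the same world are R-related), so the schema is valid here.
(C) R is not euclidean (a R b and a R a but not b R a), so the schema fails here.
(D) R is euclidean (any two R-successors of the same world are R-related), so the schema is valid here.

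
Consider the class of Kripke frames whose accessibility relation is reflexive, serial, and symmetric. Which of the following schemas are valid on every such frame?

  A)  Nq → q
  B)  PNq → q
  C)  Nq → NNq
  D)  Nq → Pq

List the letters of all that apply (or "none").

(A) Nq → q is axiom T; it is valid on a frame exactly when R is reflexive. Every such R is reflexive, so valid.
(B) PNq → q (the dual of axiom B) characterises the symmetric frames. Every such R is symmetric — valid.
(C) Nq → NNq is axiom 4, which corresponds to transitivity. Such an R need not be transitive — not valid.
(D) Nq → Pq is axiom D, which corresponds to seriality. Every such R is serial — valid.

A, B, D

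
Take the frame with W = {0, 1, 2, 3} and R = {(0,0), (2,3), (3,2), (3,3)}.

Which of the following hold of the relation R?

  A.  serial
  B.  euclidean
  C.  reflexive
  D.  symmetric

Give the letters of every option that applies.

D

(A) not serial: 1 has no R-successor.
(B) not euclidean: 3 R 2 and 3 R 2 but not 2 R 2.
(C) not reflexive: not 1 R 1.
(D) symmetric: every R-edge is matched by its reverse.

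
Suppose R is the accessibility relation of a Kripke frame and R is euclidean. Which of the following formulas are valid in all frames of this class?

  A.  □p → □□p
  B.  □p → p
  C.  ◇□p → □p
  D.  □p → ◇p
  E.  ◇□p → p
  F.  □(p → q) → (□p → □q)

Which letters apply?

C, F

(A) □p → □□p is axiom 4, which corresponds to transitivity. Such an R need not be transitive — not valid.
(B) □p → p (axiom T) characterises the reflexive frames. Such an R need not be reflexive — not valid.
(C) ◇□p → □p is the dual of axiom 5, which corresponds to the euclidean property. Every such R is euclidean — valid.
(D) axiom D: valid iff R is serial. Such an R need not be serial — not valid.
(E) ◇□p → p (the dual of axiom B) characterises the symmetric frames. Such an R need not be symmetric — not valid.
(F) this is just K, valid on every normal frame.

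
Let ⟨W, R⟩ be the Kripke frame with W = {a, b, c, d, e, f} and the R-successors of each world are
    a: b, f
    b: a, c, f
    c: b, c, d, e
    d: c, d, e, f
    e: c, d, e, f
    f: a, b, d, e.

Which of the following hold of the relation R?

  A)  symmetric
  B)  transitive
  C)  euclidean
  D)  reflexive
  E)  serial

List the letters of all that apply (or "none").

A, E

(A) symmetric: every R-edge is matched by its reverse.
(B) not transitive: a R b and b R a but not a R a.
(C) not euclidean: b R a and b R c but not a R c.
(D) not reflexive: not a R a.
(E) serial: every world has an R-successor.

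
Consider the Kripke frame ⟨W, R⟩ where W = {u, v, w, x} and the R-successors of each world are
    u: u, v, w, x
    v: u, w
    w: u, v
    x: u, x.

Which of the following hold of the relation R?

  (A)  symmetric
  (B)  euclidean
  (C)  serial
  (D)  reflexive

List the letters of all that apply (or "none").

(A) symmetric: every R-edge is matched by its reverse.
(B) not euclidean: u R v and u R x but not v R x.
(C) serial: every world has an R-successor.
(D) not reflexive: not v R v.

A, C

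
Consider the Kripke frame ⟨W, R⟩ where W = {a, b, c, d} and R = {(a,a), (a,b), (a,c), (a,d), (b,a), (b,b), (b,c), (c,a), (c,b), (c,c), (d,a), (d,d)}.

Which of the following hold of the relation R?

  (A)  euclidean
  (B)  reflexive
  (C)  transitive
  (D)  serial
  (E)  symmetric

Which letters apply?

(A) not euclidean: a R b and a R d but not b R d.
(B) reflexive: each world relates to itself.
(C) not transitive: b R a and a R d but not b R d.
(D) serial: every world has an R-successor.
(E) symmetric: every R-edge is matched by its reverse.

B, D, E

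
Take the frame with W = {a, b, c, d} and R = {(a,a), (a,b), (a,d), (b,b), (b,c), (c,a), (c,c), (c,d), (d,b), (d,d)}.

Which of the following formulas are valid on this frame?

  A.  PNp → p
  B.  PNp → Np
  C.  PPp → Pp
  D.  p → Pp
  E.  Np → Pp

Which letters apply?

R is reflexive: each world relates to itself.
R is not symmetric: a R b but not b R a.
R is not transitive: a R b and b R c but not a R c.
R is not euclidean: a R b and a R a but not b R a.
R is serial: every world has an R-successor.
(A) the dual of axiom B: valid iff R is symmetric. R is not symmetric — not valid.
(B) PNp → Np (the dual of axiom 5) characterises the euclidean frames. R is not euclidean — not valid.
(C) PPp → Pp is the dual of axiom 4; it is valid on a frame exactly when R is transitive. R is not transitive, so not valid.
(D) p → Pp is the dual of axiom T; it is valid on a frame exactly when R is reflexive. R is reflexive, so valid.
(E) Np → Pp is axiom D; it is valid on a frame exactly when R is serial. R is serial, so valid.

D, E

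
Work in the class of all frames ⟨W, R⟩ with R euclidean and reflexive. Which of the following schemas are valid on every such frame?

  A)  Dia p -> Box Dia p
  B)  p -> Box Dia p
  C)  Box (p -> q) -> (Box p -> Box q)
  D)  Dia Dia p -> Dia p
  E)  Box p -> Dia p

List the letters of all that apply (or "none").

A, B, C, D, E

A reflexive euclidean relation is also symmetric (from wRw and wRv the euclidean condition gives vRw) and hence transitive; it is an equivalence relation.
(A) Dia p -> Box Dia p (axiom 5) characterises the euclidean frames. Every such R is euclidean — valid.
(B) p -> Box Dia p is axiom B, which corresponds to symmetry. Every such R is symmetric — valid.
(C) Box (p -> q) -> (Box p -> Box q) is the K axiom; it holds on all frames — valid.
(D) Dia Dia p -> Dia p (the dual of axiom 4) characterises the transitive frames. Every such R is transitive — valid.
(E) Box p -> Dia p is axiom D; it is valid on a frame exactly when R is serial. Every such R is serial, so valid.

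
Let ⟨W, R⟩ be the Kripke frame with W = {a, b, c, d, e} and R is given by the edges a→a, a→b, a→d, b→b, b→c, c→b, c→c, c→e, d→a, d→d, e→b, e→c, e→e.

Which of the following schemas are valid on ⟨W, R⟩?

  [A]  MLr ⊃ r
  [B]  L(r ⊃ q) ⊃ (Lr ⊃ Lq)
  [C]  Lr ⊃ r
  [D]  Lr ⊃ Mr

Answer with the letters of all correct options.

R is reflexive: each world relates to itself.
R is not symmetric: a R b but not b R a.
R is serial: every world has an R-successor.
(A) MLr ⊃ r (the dual of axiom B) characterises the symmetric frames. R is not symmetric — not valid.
(B) this is just K, valid on every normal frame.
(C) Lr ⊃ r (axiom T) characterises the reflexive frames. R is reflexive — valid.
(D) Lr ⊃ Mr is axiom D, which corresponds to seriality. R is serial — valid.

B, C, D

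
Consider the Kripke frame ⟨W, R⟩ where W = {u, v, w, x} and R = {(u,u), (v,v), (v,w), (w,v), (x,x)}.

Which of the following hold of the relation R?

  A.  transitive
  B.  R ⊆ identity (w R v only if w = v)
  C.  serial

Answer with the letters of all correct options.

(A) not transitive: w R v and v R w but not w R w.
(B) not ⊆ identity: v R w with v ≠ w.
(C) serial: every world has an R-successor.

C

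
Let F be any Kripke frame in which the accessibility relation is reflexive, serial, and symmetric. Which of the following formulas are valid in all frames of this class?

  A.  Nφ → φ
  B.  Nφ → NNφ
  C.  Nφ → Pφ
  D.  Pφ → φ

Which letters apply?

(A) Nφ → φ is axiom T; it is valid on a frame exactly when R is reflexive. Every such R is reflexive, so valid.
(B) Nφ → NNφ is axiom 4, which corresponds to transitivity. Such an R need not be transitive — not valid.
(C) Nφ → Pφ is axiom D; it is valid on a frame exactly when R is serial. Every such R is serial, so valid.
(D) Pφ → φ is the converse of T; it holds exactly when R ⊆ identity. Such an R need not be a subset of the identity — not valid.

A, C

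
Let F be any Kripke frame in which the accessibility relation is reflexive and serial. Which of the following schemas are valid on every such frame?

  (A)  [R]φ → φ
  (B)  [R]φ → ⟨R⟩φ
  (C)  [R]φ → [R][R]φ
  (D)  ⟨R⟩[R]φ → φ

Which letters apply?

(A) [R]φ → φ is axiom T; it is valid on a frame exactly when R is reflexive. Every such R is reflexive, so valid.
(B) [R]φ → ⟨R⟩φ (axiom D) characterises the serial frames. Every such R is serial — valid.
(C) [R]φ → [R][R]φ is axiom 4; it is valid on a frame exactly when R is transitive. Such an R need not be transitive, so not valid.
(D) ⟨R⟩[R]φ → φ is the dual of axiom B, which corresponds to symmetry. Such an R need not be symmetric — not valid.

A, B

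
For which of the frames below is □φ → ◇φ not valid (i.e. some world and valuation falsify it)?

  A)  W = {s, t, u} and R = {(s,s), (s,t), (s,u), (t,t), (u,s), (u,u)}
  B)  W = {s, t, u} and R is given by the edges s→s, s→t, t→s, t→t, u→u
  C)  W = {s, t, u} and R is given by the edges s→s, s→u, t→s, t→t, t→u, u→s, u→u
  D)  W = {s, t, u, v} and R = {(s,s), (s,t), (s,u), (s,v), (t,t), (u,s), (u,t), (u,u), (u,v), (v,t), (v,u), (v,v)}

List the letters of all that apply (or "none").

none

The schema □φ → ◇φ is axiom D; it is valid on a frame iff R is serial.
(A) R is serial (every world has an R-successor), so the schema is valid here.
(B) R is serial (every world has an R-successor), so the schema is valid here.
(C) R is serial (every world has an R-successor), so the schema is valid here.
(D) R is serial (every world has an R-successor), so the schema is valid here.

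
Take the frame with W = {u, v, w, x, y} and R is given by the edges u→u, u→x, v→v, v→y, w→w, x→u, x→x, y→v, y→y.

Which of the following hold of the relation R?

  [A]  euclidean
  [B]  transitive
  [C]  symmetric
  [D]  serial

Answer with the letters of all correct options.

A, B, C, D

(A) euclidean: any two R-successors of the same world are R-related.
(B) transitive: R is closed under composition.
(C) symmetric: every R-edge is matched by its reverse.
(D) serial: every world has an R-successor.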